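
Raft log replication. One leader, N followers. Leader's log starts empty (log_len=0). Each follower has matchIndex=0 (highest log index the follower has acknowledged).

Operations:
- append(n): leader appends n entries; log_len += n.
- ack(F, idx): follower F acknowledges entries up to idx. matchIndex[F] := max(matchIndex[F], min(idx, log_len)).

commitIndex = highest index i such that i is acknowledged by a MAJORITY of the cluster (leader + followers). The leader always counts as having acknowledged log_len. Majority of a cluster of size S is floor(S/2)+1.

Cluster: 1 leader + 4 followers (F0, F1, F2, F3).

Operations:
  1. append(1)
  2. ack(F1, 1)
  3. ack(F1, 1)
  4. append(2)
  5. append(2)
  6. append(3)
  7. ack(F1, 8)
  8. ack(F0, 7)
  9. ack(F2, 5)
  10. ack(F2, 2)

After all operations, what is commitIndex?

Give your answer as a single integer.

Op 1: append 1 -> log_len=1
Op 2: F1 acks idx 1 -> match: F0=0 F1=1 F2=0 F3=0; commitIndex=0
Op 3: F1 acks idx 1 -> match: F0=0 F1=1 F2=0 F3=0; commitIndex=0
Op 4: append 2 -> log_len=3
Op 5: append 2 -> log_len=5
Op 6: append 3 -> log_len=8
Op 7: F1 acks idx 8 -> match: F0=0 F1=8 F2=0 F3=0; commitIndex=0
Op 8: F0 acks idx 7 -> match: F0=7 F1=8 F2=0 F3=0; commitIndex=7
Op 9: F2 acks idx 5 -> match: F0=7 F1=8 F2=5 F3=0; commitIndex=7
Op 10: F2 acks idx 2 -> match: F0=7 F1=8 F2=5 F3=0; commitIndex=7

Answer: 7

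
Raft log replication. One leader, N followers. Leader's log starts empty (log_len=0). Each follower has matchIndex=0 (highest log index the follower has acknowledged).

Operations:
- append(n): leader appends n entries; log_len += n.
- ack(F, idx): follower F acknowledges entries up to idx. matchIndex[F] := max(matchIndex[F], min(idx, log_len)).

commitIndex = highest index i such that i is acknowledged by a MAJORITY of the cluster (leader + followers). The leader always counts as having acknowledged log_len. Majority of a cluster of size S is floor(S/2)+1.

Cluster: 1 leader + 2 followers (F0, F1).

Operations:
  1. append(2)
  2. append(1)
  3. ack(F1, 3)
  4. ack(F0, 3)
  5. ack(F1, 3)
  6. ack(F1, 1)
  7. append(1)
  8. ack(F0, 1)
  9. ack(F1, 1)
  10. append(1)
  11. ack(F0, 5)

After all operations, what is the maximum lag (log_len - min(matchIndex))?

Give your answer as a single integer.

Op 1: append 2 -> log_len=2
Op 2: append 1 -> log_len=3
Op 3: F1 acks idx 3 -> match: F0=0 F1=3; commitIndex=3
Op 4: F0 acks idx 3 -> match: F0=3 F1=3; commitIndex=3
Op 5: F1 acks idx 3 -> match: F0=3 F1=3; commitIndex=3
Op 6: F1 acks idx 1 -> match: F0=3 F1=3; commitIndex=3
Op 7: append 1 -> log_len=4
Op 8: F0 acks idx 1 -> match: F0=3 F1=3; commitIndex=3
Op 9: F1 acks idx 1 -> match: F0=3 F1=3; commitIndex=3
Op 10: append 1 -> log_len=5
Op 11: F0 acks idx 5 -> match: F0=5 F1=3; commitIndex=5

Answer: 2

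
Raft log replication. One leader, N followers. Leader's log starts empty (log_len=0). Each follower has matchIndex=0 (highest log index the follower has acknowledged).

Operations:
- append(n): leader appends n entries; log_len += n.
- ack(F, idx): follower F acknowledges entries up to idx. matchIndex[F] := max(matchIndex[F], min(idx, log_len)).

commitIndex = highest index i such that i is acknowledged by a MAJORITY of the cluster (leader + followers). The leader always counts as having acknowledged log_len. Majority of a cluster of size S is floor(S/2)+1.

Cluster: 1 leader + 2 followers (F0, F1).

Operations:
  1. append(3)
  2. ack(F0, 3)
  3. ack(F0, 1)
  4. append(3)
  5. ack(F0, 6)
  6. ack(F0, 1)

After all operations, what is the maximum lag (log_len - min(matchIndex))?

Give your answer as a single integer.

Answer: 6

Derivation:
Op 1: append 3 -> log_len=3
Op 2: F0 acks idx 3 -> match: F0=3 F1=0; commitIndex=3
Op 3: F0 acks idx 1 -> match: F0=3 F1=0; commitIndex=3
Op 4: append 3 -> log_len=6
Op 5: F0 acks idx 6 -> match: F0=6 F1=0; commitIndex=6
Op 6: F0 acks idx 1 -> match: F0=6 F1=0; commitIndex=6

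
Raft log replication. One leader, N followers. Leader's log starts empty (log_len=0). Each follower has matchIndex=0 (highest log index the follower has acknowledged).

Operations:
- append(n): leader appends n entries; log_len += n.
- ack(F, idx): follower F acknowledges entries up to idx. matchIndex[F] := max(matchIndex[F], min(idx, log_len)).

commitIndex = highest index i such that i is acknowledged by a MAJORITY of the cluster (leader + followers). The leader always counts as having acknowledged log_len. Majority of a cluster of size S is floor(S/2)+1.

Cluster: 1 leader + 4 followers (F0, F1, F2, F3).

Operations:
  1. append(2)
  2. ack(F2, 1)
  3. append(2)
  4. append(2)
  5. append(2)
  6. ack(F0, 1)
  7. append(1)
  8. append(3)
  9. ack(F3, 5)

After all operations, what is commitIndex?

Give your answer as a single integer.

Op 1: append 2 -> log_len=2
Op 2: F2 acks idx 1 -> match: F0=0 F1=0 F2=1 F3=0; commitIndex=0
Op 3: append 2 -> log_len=4
Op 4: append 2 -> log_len=6
Op 5: append 2 -> log_len=8
Op 6: F0 acks idx 1 -> match: F0=1 F1=0 F2=1 F3=0; commitIndex=1
Op 7: append 1 -> log_len=9
Op 8: append 3 -> log_len=12
Op 9: F3 acks idx 5 -> match: F0=1 F1=0 F2=1 F3=5; commitIndex=1

Answer: 1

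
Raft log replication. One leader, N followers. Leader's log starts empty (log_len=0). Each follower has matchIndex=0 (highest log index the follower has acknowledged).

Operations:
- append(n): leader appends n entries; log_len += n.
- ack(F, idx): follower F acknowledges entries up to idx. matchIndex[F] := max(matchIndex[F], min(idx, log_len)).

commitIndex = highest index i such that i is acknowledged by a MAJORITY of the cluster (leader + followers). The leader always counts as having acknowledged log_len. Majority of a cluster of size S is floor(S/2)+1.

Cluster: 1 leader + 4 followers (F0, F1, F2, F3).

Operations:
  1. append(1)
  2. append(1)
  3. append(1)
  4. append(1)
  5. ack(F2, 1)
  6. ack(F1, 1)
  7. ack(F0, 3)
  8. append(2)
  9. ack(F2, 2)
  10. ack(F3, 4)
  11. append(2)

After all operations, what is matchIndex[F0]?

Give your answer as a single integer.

Answer: 3

Derivation:
Op 1: append 1 -> log_len=1
Op 2: append 1 -> log_len=2
Op 3: append 1 -> log_len=3
Op 4: append 1 -> log_len=4
Op 5: F2 acks idx 1 -> match: F0=0 F1=0 F2=1 F3=0; commitIndex=0
Op 6: F1 acks idx 1 -> match: F0=0 F1=1 F2=1 F3=0; commitIndex=1
Op 7: F0 acks idx 3 -> match: F0=3 F1=1 F2=1 F3=0; commitIndex=1
Op 8: append 2 -> log_len=6
Op 9: F2 acks idx 2 -> match: F0=3 F1=1 F2=2 F3=0; commitIndex=2
Op 10: F3 acks idx 4 -> match: F0=3 F1=1 F2=2 F3=4; commitIndex=3
Op 11: append 2 -> log_len=8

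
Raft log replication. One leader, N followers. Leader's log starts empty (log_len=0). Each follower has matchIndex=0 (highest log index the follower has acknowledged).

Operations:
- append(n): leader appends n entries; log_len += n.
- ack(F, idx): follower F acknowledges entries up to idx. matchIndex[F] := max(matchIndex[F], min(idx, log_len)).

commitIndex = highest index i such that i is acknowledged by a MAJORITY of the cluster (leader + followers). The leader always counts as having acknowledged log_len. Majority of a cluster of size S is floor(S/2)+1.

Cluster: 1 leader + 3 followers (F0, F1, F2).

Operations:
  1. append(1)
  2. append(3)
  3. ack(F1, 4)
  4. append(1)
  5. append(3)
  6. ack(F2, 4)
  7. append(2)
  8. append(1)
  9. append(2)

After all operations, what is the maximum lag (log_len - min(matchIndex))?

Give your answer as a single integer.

Answer: 13

Derivation:
Op 1: append 1 -> log_len=1
Op 2: append 3 -> log_len=4
Op 3: F1 acks idx 4 -> match: F0=0 F1=4 F2=0; commitIndex=0
Op 4: append 1 -> log_len=5
Op 5: append 3 -> log_len=8
Op 6: F2 acks idx 4 -> match: F0=0 F1=4 F2=4; commitIndex=4
Op 7: append 2 -> log_len=10
Op 8: append 1 -> log_len=11
Op 9: append 2 -> log_len=13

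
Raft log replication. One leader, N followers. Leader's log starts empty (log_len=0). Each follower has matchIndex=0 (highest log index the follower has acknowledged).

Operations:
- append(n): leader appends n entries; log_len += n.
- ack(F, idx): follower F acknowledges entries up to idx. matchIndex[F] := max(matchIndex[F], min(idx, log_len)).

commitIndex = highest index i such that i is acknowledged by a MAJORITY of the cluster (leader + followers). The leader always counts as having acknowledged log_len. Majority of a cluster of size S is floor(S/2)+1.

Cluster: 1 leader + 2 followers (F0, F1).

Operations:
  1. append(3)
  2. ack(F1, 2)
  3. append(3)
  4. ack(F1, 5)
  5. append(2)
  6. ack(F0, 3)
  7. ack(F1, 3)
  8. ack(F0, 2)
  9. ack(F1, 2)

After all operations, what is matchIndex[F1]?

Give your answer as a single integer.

Op 1: append 3 -> log_len=3
Op 2: F1 acks idx 2 -> match: F0=0 F1=2; commitIndex=2
Op 3: append 3 -> log_len=6
Op 4: F1 acks idx 5 -> match: F0=0 F1=5; commitIndex=5
Op 5: append 2 -> log_len=8
Op 6: F0 acks idx 3 -> match: F0=3 F1=5; commitIndex=5
Op 7: F1 acks idx 3 -> match: F0=3 F1=5; commitIndex=5
Op 8: F0 acks idx 2 -> match: F0=3 F1=5; commitIndex=5
Op 9: F1 acks idx 2 -> match: F0=3 F1=5; commitIndex=5

Answer: 5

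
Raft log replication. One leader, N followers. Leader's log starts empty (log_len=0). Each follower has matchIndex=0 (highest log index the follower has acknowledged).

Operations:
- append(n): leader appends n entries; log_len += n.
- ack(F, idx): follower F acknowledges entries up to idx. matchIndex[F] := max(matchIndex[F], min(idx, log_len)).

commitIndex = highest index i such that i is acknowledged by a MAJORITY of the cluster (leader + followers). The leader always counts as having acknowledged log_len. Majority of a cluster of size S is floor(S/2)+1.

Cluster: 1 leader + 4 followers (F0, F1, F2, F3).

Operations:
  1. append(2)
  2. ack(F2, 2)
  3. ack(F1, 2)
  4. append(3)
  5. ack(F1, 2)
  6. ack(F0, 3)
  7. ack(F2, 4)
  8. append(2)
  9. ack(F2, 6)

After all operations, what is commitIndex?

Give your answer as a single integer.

Op 1: append 2 -> log_len=2
Op 2: F2 acks idx 2 -> match: F0=0 F1=0 F2=2 F3=0; commitIndex=0
Op 3: F1 acks idx 2 -> match: F0=0 F1=2 F2=2 F3=0; commitIndex=2
Op 4: append 3 -> log_len=5
Op 5: F1 acks idx 2 -> match: F0=0 F1=2 F2=2 F3=0; commitIndex=2
Op 6: F0 acks idx 3 -> match: F0=3 F1=2 F2=2 F3=0; commitIndex=2
Op 7: F2 acks idx 4 -> match: F0=3 F1=2 F2=4 F3=0; commitIndex=3
Op 8: append 2 -> log_len=7
Op 9: F2 acks idx 6 -> match: F0=3 F1=2 F2=6 F3=0; commitIndex=3

Answer: 3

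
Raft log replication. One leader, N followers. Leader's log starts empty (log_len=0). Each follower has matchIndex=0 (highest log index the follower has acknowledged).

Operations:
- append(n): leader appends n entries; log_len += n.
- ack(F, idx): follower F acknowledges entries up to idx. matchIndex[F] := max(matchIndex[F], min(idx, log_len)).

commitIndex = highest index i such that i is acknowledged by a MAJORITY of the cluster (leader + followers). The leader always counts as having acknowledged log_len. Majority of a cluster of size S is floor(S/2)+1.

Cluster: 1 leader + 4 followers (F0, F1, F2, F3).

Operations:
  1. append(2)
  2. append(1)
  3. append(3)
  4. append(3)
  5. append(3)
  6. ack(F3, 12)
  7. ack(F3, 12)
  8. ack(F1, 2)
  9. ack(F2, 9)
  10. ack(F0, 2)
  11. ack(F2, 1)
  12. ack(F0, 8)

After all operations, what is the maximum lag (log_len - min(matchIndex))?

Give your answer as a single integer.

Op 1: append 2 -> log_len=2
Op 2: append 1 -> log_len=3
Op 3: append 3 -> log_len=6
Op 4: append 3 -> log_len=9
Op 5: append 3 -> log_len=12
Op 6: F3 acks idx 12 -> match: F0=0 F1=0 F2=0 F3=12; commitIndex=0
Op 7: F3 acks idx 12 -> match: F0=0 F1=0 F2=0 F3=12; commitIndex=0
Op 8: F1 acks idx 2 -> match: F0=0 F1=2 F2=0 F3=12; commitIndex=2
Op 9: F2 acks idx 9 -> match: F0=0 F1=2 F2=9 F3=12; commitIndex=9
Op 10: F0 acks idx 2 -> match: F0=2 F1=2 F2=9 F3=12; commitIndex=9
Op 11: F2 acks idx 1 -> match: F0=2 F1=2 F2=9 F3=12; commitIndex=9
Op 12: F0 acks idx 8 -> match: F0=8 F1=2 F2=9 F3=12; commitIndex=9

Answer: 10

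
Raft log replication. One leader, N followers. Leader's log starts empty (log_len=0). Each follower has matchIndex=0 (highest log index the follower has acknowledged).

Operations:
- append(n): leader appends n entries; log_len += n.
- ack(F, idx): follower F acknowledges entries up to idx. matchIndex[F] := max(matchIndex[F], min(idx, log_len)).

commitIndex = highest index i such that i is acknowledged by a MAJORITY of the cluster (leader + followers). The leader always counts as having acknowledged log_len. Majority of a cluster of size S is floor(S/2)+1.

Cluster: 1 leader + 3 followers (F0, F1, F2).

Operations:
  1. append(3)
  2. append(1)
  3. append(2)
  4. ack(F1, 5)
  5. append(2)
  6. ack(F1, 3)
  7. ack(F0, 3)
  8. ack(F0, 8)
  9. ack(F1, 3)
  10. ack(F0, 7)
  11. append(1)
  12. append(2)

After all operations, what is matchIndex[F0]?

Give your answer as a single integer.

Answer: 8

Derivation:
Op 1: append 3 -> log_len=3
Op 2: append 1 -> log_len=4
Op 3: append 2 -> log_len=6
Op 4: F1 acks idx 5 -> match: F0=0 F1=5 F2=0; commitIndex=0
Op 5: append 2 -> log_len=8
Op 6: F1 acks idx 3 -> match: F0=0 F1=5 F2=0; commitIndex=0
Op 7: F0 acks idx 3 -> match: F0=3 F1=5 F2=0; commitIndex=3
Op 8: F0 acks idx 8 -> match: F0=8 F1=5 F2=0; commitIndex=5
Op 9: F1 acks idx 3 -> match: F0=8 F1=5 F2=0; commitIndex=5
Op 10: F0 acks idx 7 -> match: F0=8 F1=5 F2=0; commitIndex=5
Op 11: append 1 -> log_len=9
Op 12: append 2 -> log_len=11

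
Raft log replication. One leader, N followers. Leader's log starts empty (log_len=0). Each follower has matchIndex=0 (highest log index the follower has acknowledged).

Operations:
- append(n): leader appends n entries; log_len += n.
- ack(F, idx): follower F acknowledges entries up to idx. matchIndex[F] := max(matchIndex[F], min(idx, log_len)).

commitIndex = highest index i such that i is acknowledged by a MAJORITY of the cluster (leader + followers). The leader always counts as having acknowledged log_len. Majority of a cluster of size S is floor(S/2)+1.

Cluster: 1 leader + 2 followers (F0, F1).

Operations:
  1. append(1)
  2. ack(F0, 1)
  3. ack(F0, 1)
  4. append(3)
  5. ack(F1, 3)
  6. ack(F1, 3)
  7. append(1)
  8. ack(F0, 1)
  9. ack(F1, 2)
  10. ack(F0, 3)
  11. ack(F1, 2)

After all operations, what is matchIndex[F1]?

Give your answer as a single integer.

Answer: 3

Derivation:
Op 1: append 1 -> log_len=1
Op 2: F0 acks idx 1 -> match: F0=1 F1=0; commitIndex=1
Op 3: F0 acks idx 1 -> match: F0=1 F1=0; commitIndex=1
Op 4: append 3 -> log_len=4
Op 5: F1 acks idx 3 -> match: F0=1 F1=3; commitIndex=3
Op 6: F1 acks idx 3 -> match: F0=1 F1=3; commitIndex=3
Op 7: append 1 -> log_len=5
Op 8: F0 acks idx 1 -> match: F0=1 F1=3; commitIndex=3
Op 9: F1 acks idx 2 -> match: F0=1 F1=3; commitIndex=3
Op 10: F0 acks idx 3 -> match: F0=3 F1=3; commitIndex=3
Op 11: F1 acks idx 2 -> match: F0=3 F1=3; commitIndex=3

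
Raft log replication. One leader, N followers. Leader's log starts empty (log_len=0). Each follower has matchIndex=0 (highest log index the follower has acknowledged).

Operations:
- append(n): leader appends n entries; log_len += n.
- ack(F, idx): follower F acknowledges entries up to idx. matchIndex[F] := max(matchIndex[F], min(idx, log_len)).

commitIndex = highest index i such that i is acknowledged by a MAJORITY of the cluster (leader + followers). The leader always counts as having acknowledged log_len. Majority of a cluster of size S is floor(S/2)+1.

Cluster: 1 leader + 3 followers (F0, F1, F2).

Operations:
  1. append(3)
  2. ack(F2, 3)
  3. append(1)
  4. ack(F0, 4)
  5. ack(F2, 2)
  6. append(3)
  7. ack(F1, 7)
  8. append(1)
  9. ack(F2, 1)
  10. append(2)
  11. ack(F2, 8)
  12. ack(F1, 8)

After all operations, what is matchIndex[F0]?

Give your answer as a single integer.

Op 1: append 3 -> log_len=3
Op 2: F2 acks idx 3 -> match: F0=0 F1=0 F2=3; commitIndex=0
Op 3: append 1 -> log_len=4
Op 4: F0 acks idx 4 -> match: F0=4 F1=0 F2=3; commitIndex=3
Op 5: F2 acks idx 2 -> match: F0=4 F1=0 F2=3; commitIndex=3
Op 6: append 3 -> log_len=7
Op 7: F1 acks idx 7 -> match: F0=4 F1=7 F2=3; commitIndex=4
Op 8: append 1 -> log_len=8
Op 9: F2 acks idx 1 -> match: F0=4 F1=7 F2=3; commitIndex=4
Op 10: append 2 -> log_len=10
Op 11: F2 acks idx 8 -> match: F0=4 F1=7 F2=8; commitIndex=7
Op 12: F1 acks idx 8 -> match: F0=4 F1=8 F2=8; commitIndex=8

Answer: 4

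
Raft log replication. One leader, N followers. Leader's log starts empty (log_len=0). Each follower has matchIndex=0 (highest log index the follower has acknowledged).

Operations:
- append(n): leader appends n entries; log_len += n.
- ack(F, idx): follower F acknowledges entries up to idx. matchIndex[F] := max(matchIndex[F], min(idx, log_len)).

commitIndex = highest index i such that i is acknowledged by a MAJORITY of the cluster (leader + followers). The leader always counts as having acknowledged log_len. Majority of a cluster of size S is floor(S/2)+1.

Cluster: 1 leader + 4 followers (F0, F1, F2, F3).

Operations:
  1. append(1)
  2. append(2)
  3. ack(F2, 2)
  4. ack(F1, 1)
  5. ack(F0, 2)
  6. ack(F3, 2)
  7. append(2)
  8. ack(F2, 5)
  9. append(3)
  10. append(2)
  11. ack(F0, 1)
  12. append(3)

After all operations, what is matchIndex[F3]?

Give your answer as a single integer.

Op 1: append 1 -> log_len=1
Op 2: append 2 -> log_len=3
Op 3: F2 acks idx 2 -> match: F0=0 F1=0 F2=2 F3=0; commitIndex=0
Op 4: F1 acks idx 1 -> match: F0=0 F1=1 F2=2 F3=0; commitIndex=1
Op 5: F0 acks idx 2 -> match: F0=2 F1=1 F2=2 F3=0; commitIndex=2
Op 6: F3 acks idx 2 -> match: F0=2 F1=1 F2=2 F3=2; commitIndex=2
Op 7: append 2 -> log_len=5
Op 8: F2 acks idx 5 -> match: F0=2 F1=1 F2=5 F3=2; commitIndex=2
Op 9: append 3 -> log_len=8
Op 10: append 2 -> log_len=10
Op 11: F0 acks idx 1 -> match: F0=2 F1=1 F2=5 F3=2; commitIndex=2
Op 12: append 3 -> log_len=13

Answer: 2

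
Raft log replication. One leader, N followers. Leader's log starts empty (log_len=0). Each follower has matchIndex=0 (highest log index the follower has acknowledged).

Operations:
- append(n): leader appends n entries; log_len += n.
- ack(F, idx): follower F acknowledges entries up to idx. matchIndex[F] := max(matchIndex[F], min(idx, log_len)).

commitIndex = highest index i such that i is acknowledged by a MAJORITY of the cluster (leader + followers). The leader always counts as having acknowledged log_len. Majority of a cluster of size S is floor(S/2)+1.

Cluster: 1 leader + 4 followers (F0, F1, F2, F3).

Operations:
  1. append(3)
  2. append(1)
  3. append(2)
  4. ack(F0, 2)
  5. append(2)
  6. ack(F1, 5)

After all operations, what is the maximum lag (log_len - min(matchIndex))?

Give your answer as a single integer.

Op 1: append 3 -> log_len=3
Op 2: append 1 -> log_len=4
Op 3: append 2 -> log_len=6
Op 4: F0 acks idx 2 -> match: F0=2 F1=0 F2=0 F3=0; commitIndex=0
Op 5: append 2 -> log_len=8
Op 6: F1 acks idx 5 -> match: F0=2 F1=5 F2=0 F3=0; commitIndex=2

Answer: 8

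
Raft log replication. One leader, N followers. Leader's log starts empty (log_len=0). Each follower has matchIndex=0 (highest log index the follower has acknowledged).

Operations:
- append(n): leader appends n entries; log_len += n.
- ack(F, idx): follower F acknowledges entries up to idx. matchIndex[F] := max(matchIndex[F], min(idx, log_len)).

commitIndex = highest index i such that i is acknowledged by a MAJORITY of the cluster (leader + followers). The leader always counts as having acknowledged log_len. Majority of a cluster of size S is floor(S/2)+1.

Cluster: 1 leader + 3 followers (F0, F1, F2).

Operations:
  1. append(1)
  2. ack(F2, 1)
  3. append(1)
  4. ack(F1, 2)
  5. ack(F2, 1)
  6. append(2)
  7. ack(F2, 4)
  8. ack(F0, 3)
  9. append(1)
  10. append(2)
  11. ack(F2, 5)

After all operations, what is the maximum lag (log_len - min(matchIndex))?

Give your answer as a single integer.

Op 1: append 1 -> log_len=1
Op 2: F2 acks idx 1 -> match: F0=0 F1=0 F2=1; commitIndex=0
Op 3: append 1 -> log_len=2
Op 4: F1 acks idx 2 -> match: F0=0 F1=2 F2=1; commitIndex=1
Op 5: F2 acks idx 1 -> match: F0=0 F1=2 F2=1; commitIndex=1
Op 6: append 2 -> log_len=4
Op 7: F2 acks idx 4 -> match: F0=0 F1=2 F2=4; commitIndex=2
Op 8: F0 acks idx 3 -> match: F0=3 F1=2 F2=4; commitIndex=3
Op 9: append 1 -> log_len=5
Op 10: append 2 -> log_len=7
Op 11: F2 acks idx 5 -> match: F0=3 F1=2 F2=5; commitIndex=3

Answer: 5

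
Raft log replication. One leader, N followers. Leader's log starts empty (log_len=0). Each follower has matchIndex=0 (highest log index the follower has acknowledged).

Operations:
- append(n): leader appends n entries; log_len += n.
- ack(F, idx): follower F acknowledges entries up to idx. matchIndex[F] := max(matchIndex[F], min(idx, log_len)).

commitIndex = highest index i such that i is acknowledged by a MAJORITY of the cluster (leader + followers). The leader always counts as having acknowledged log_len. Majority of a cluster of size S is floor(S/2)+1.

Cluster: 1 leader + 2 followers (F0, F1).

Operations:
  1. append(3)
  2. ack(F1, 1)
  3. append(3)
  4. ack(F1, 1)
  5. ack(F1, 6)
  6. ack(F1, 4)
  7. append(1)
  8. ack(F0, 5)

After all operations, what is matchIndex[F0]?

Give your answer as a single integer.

Op 1: append 3 -> log_len=3
Op 2: F1 acks idx 1 -> match: F0=0 F1=1; commitIndex=1
Op 3: append 3 -> log_len=6
Op 4: F1 acks idx 1 -> match: F0=0 F1=1; commitIndex=1
Op 5: F1 acks idx 6 -> match: F0=0 F1=6; commitIndex=6
Op 6: F1 acks idx 4 -> match: F0=0 F1=6; commitIndex=6
Op 7: append 1 -> log_len=7
Op 8: F0 acks idx 5 -> match: F0=5 F1=6; commitIndex=6

Answer: 5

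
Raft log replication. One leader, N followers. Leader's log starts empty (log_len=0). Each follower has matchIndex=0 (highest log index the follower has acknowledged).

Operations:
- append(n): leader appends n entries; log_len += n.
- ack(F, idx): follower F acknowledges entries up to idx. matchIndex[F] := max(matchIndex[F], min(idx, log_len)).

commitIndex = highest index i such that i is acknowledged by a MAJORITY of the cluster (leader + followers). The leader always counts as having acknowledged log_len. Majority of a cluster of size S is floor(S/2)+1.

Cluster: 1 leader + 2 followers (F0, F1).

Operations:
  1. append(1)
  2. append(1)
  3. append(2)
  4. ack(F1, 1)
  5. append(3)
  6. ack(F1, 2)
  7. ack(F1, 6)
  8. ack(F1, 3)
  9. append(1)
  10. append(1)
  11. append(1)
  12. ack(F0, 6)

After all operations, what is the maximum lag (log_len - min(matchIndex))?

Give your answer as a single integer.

Answer: 4

Derivation:
Op 1: append 1 -> log_len=1
Op 2: append 1 -> log_len=2
Op 3: append 2 -> log_len=4
Op 4: F1 acks idx 1 -> match: F0=0 F1=1; commitIndex=1
Op 5: append 3 -> log_len=7
Op 6: F1 acks idx 2 -> match: F0=0 F1=2; commitIndex=2
Op 7: F1 acks idx 6 -> match: F0=0 F1=6; commitIndex=6
Op 8: F1 acks idx 3 -> match: F0=0 F1=6; commitIndex=6
Op 9: append 1 -> log_len=8
Op 10: append 1 -> log_len=9
Op 11: append 1 -> log_len=10
Op 12: F0 acks idx 6 -> match: F0=6 F1=6; commitIndex=6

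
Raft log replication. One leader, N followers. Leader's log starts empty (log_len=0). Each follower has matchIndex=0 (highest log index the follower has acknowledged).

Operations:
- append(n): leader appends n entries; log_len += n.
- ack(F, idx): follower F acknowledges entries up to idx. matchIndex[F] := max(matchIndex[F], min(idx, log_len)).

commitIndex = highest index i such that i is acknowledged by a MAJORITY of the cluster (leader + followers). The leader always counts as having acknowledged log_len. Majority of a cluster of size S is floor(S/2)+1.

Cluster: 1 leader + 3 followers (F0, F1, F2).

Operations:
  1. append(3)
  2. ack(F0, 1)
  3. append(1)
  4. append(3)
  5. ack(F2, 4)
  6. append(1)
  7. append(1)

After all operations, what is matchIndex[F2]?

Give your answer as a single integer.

Op 1: append 3 -> log_len=3
Op 2: F0 acks idx 1 -> match: F0=1 F1=0 F2=0; commitIndex=0
Op 3: append 1 -> log_len=4
Op 4: append 3 -> log_len=7
Op 5: F2 acks idx 4 -> match: F0=1 F1=0 F2=4; commitIndex=1
Op 6: append 1 -> log_len=8
Op 7: append 1 -> log_len=9

Answer: 4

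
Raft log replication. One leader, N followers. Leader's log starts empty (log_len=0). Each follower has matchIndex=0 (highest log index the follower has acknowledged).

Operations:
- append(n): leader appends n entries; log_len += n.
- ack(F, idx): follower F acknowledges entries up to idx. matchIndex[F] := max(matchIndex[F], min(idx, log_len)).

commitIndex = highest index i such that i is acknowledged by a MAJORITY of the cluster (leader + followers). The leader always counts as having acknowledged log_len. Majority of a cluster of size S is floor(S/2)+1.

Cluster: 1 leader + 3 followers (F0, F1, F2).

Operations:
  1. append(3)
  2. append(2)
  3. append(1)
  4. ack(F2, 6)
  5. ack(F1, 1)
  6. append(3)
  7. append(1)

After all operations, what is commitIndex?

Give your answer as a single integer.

Answer: 1

Derivation:
Op 1: append 3 -> log_len=3
Op 2: append 2 -> log_len=5
Op 3: append 1 -> log_len=6
Op 4: F2 acks idx 6 -> match: F0=0 F1=0 F2=6; commitIndex=0
Op 5: F1 acks idx 1 -> match: F0=0 F1=1 F2=6; commitIndex=1
Op 6: append 3 -> log_len=9
Op 7: append 1 -> log_len=10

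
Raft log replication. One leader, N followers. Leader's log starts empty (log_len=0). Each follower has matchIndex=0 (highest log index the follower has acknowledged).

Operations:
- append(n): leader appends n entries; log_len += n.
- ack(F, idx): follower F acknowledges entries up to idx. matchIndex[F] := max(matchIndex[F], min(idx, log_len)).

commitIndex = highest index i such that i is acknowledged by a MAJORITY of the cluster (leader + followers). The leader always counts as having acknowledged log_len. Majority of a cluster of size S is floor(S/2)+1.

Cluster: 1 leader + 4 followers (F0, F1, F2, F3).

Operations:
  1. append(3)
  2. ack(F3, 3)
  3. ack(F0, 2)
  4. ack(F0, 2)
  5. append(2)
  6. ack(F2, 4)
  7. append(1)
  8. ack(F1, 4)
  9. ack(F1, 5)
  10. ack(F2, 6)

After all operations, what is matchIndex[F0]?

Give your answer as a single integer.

Answer: 2

Derivation:
Op 1: append 3 -> log_len=3
Op 2: F3 acks idx 3 -> match: F0=0 F1=0 F2=0 F3=3; commitIndex=0
Op 3: F0 acks idx 2 -> match: F0=2 F1=0 F2=0 F3=3; commitIndex=2
Op 4: F0 acks idx 2 -> match: F0=2 F1=0 F2=0 F3=3; commitIndex=2
Op 5: append 2 -> log_len=5
Op 6: F2 acks idx 4 -> match: F0=2 F1=0 F2=4 F3=3; commitIndex=3
Op 7: append 1 -> log_len=6
Op 8: F1 acks idx 4 -> match: F0=2 F1=4 F2=4 F3=3; commitIndex=4
Op 9: F1 acks idx 5 -> match: F0=2 F1=5 F2=4 F3=3; commitIndex=4
Op 10: F2 acks idx 6 -> match: F0=2 F1=5 F2=6 F3=3; commitIndex=5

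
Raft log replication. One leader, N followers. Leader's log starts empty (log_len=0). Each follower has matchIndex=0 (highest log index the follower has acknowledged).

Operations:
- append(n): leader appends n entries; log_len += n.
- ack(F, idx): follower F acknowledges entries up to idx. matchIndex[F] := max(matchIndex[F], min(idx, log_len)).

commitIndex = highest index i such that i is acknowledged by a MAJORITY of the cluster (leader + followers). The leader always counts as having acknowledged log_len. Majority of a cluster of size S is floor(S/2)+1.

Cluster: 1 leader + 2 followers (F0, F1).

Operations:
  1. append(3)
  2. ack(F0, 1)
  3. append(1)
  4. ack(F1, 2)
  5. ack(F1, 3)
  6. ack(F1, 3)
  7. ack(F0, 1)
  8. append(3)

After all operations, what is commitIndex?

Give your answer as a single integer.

Op 1: append 3 -> log_len=3
Op 2: F0 acks idx 1 -> match: F0=1 F1=0; commitIndex=1
Op 3: append 1 -> log_len=4
Op 4: F1 acks idx 2 -> match: F0=1 F1=2; commitIndex=2
Op 5: F1 acks idx 3 -> match: F0=1 F1=3; commitIndex=3
Op 6: F1 acks idx 3 -> match: F0=1 F1=3; commitIndex=3
Op 7: F0 acks idx 1 -> match: F0=1 F1=3; commitIndex=3
Op 8: append 3 -> log_len=7

Answer: 3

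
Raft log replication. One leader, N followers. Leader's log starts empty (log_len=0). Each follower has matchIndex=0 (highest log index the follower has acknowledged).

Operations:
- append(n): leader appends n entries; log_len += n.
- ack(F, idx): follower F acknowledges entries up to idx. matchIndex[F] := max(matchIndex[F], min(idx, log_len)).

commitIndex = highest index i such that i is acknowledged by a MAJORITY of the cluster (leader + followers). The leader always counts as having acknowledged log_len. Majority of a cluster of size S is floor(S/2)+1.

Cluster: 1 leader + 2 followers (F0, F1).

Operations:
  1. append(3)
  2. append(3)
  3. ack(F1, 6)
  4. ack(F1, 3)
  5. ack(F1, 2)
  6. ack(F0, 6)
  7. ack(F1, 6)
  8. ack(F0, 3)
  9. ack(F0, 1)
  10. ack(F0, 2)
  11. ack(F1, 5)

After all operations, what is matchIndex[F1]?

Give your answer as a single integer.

Op 1: append 3 -> log_len=3
Op 2: append 3 -> log_len=6
Op 3: F1 acks idx 6 -> match: F0=0 F1=6; commitIndex=6
Op 4: F1 acks idx 3 -> match: F0=0 F1=6; commitIndex=6
Op 5: F1 acks idx 2 -> match: F0=0 F1=6; commitIndex=6
Op 6: F0 acks idx 6 -> match: F0=6 F1=6; commitIndex=6
Op 7: F1 acks idx 6 -> match: F0=6 F1=6; commitIndex=6
Op 8: F0 acks idx 3 -> match: F0=6 F1=6; commitIndex=6
Op 9: F0 acks idx 1 -> match: F0=6 F1=6; commitIndex=6
Op 10: F0 acks idx 2 -> match: F0=6 F1=6; commitIndex=6
Op 11: F1 acks idx 5 -> match: F0=6 F1=6; commitIndex=6

Answer: 6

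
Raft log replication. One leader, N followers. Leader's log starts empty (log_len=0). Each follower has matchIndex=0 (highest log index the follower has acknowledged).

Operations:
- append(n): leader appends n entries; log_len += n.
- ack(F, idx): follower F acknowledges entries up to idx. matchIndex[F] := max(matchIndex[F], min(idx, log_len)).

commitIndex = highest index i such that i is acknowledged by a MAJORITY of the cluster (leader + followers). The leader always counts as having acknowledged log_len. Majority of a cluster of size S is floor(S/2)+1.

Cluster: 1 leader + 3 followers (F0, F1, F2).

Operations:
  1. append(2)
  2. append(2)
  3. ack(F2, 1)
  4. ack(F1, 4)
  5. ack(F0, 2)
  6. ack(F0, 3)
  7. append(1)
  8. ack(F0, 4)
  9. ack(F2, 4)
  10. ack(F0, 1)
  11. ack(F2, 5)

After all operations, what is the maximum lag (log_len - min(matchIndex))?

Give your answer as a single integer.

Answer: 1

Derivation:
Op 1: append 2 -> log_len=2
Op 2: append 2 -> log_len=4
Op 3: F2 acks idx 1 -> match: F0=0 F1=0 F2=1; commitIndex=0
Op 4: F1 acks idx 4 -> match: F0=0 F1=4 F2=1; commitIndex=1
Op 5: F0 acks idx 2 -> match: F0=2 F1=4 F2=1; commitIndex=2
Op 6: F0 acks idx 3 -> match: F0=3 F1=4 F2=1; commitIndex=3
Op 7: append 1 -> log_len=5
Op 8: F0 acks idx 4 -> match: F0=4 F1=4 F2=1; commitIndex=4
Op 9: F2 acks idx 4 -> match: F0=4 F1=4 F2=4; commitIndex=4
Op 10: F0 acks idx 1 -> match: F0=4 F1=4 F2=4; commitIndex=4
Op 11: F2 acks idx 5 -> match: F0=4 F1=4 F2=5; commitIndex=4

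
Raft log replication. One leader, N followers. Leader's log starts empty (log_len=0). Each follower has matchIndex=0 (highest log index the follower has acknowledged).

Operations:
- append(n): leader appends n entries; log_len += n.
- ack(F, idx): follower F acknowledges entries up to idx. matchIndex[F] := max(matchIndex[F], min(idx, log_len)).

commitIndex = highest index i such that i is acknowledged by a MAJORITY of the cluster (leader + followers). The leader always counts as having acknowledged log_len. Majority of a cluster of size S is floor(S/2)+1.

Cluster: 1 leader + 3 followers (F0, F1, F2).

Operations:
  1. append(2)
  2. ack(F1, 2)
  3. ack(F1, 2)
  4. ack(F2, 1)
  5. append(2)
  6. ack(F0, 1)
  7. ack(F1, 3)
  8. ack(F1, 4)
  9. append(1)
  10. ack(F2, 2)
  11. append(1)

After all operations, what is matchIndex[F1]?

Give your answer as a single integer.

Op 1: append 2 -> log_len=2
Op 2: F1 acks idx 2 -> match: F0=0 F1=2 F2=0; commitIndex=0
Op 3: F1 acks idx 2 -> match: F0=0 F1=2 F2=0; commitIndex=0
Op 4: F2 acks idx 1 -> match: F0=0 F1=2 F2=1; commitIndex=1
Op 5: append 2 -> log_len=4
Op 6: F0 acks idx 1 -> match: F0=1 F1=2 F2=1; commitIndex=1
Op 7: F1 acks idx 3 -> match: F0=1 F1=3 F2=1; commitIndex=1
Op 8: F1 acks idx 4 -> match: F0=1 F1=4 F2=1; commitIndex=1
Op 9: append 1 -> log_len=5
Op 10: F2 acks idx 2 -> match: F0=1 F1=4 F2=2; commitIndex=2
Op 11: append 1 -> log_len=6

Answer: 4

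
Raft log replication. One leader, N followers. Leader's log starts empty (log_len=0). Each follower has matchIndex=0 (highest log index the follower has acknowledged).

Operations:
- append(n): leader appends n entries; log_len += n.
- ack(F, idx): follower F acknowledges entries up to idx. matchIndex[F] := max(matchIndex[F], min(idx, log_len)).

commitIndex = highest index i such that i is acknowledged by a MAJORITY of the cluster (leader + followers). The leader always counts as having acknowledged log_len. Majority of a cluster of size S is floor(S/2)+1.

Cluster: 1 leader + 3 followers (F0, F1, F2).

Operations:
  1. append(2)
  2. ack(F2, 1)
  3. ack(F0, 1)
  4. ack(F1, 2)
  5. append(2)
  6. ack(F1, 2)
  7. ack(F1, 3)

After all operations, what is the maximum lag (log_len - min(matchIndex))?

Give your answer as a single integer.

Op 1: append 2 -> log_len=2
Op 2: F2 acks idx 1 -> match: F0=0 F1=0 F2=1; commitIndex=0
Op 3: F0 acks idx 1 -> match: F0=1 F1=0 F2=1; commitIndex=1
Op 4: F1 acks idx 2 -> match: F0=1 F1=2 F2=1; commitIndex=1
Op 5: append 2 -> log_len=4
Op 6: F1 acks idx 2 -> match: F0=1 F1=2 F2=1; commitIndex=1
Op 7: F1 acks idx 3 -> match: F0=1 F1=3 F2=1; commitIndex=1

Answer: 3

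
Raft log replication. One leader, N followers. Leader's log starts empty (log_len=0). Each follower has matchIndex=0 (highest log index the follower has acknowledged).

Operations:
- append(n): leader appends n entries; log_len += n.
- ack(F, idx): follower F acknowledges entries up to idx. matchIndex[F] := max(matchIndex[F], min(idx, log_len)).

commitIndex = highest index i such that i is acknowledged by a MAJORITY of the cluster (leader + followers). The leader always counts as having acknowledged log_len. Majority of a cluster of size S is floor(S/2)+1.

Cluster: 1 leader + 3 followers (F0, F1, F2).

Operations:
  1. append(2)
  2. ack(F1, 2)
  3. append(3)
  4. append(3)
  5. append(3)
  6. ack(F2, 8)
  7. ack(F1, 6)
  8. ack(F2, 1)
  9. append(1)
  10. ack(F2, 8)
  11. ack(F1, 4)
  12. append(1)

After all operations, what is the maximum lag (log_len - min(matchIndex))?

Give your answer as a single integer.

Answer: 13

Derivation:
Op 1: append 2 -> log_len=2
Op 2: F1 acks idx 2 -> match: F0=0 F1=2 F2=0; commitIndex=0
Op 3: append 3 -> log_len=5
Op 4: append 3 -> log_len=8
Op 5: append 3 -> log_len=11
Op 6: F2 acks idx 8 -> match: F0=0 F1=2 F2=8; commitIndex=2
Op 7: F1 acks idx 6 -> match: F0=0 F1=6 F2=8; commitIndex=6
Op 8: F2 acks idx 1 -> match: F0=0 F1=6 F2=8; commitIndex=6
Op 9: append 1 -> log_len=12
Op 10: F2 acks idx 8 -> match: F0=0 F1=6 F2=8; commitIndex=6
Op 11: F1 acks idx 4 -> match: F0=0 F1=6 F2=8; commitIndex=6
Op 12: append 1 -> log_len=13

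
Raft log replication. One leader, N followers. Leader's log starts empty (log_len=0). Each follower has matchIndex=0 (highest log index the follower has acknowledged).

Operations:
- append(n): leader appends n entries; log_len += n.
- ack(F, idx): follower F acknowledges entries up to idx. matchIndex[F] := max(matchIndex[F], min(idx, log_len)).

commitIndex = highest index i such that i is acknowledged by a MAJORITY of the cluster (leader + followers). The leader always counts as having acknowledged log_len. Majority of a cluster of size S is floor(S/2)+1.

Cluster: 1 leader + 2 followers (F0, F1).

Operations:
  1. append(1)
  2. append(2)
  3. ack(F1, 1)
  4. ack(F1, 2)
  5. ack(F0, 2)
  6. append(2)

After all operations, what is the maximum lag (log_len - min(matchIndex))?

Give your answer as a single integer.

Answer: 3

Derivation:
Op 1: append 1 -> log_len=1
Op 2: append 2 -> log_len=3
Op 3: F1 acks idx 1 -> match: F0=0 F1=1; commitIndex=1
Op 4: F1 acks idx 2 -> match: F0=0 F1=2; commitIndex=2
Op 5: F0 acks idx 2 -> match: F0=2 F1=2; commitIndex=2
Op 6: append 2 -> log_len=5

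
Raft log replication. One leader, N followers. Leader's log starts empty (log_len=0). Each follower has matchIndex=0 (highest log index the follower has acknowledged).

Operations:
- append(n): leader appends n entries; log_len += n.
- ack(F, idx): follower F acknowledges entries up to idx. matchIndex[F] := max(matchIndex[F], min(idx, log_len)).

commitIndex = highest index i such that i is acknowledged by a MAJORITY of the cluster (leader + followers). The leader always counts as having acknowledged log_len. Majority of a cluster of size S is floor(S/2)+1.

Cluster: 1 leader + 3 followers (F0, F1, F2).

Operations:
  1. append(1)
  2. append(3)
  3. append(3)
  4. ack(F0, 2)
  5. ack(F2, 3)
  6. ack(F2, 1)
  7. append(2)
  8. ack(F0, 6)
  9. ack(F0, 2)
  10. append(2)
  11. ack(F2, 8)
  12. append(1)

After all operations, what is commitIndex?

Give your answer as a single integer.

Op 1: append 1 -> log_len=1
Op 2: append 3 -> log_len=4
Op 3: append 3 -> log_len=7
Op 4: F0 acks idx 2 -> match: F0=2 F1=0 F2=0; commitIndex=0
Op 5: F2 acks idx 3 -> match: F0=2 F1=0 F2=3; commitIndex=2
Op 6: F2 acks idx 1 -> match: F0=2 F1=0 F2=3; commitIndex=2
Op 7: append 2 -> log_len=9
Op 8: F0 acks idx 6 -> match: F0=6 F1=0 F2=3; commitIndex=3
Op 9: F0 acks idx 2 -> match: F0=6 F1=0 F2=3; commitIndex=3
Op 10: append 2 -> log_len=11
Op 11: F2 acks idx 8 -> match: F0=6 F1=0 F2=8; commitIndex=6
Op 12: append 1 -> log_len=12

Answer: 6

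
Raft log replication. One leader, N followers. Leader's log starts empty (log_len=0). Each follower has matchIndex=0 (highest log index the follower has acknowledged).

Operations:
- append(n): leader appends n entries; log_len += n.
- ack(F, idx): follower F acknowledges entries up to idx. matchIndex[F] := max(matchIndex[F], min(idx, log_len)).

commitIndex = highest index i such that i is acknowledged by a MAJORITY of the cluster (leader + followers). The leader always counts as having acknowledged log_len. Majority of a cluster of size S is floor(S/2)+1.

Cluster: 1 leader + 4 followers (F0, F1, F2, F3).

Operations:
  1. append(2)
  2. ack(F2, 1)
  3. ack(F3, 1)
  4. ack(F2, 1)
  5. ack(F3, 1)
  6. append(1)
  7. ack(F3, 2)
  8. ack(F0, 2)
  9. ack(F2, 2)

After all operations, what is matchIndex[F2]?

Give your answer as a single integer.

Answer: 2

Derivation:
Op 1: append 2 -> log_len=2
Op 2: F2 acks idx 1 -> match: F0=0 F1=0 F2=1 F3=0; commitIndex=0
Op 3: F3 acks idx 1 -> match: F0=0 F1=0 F2=1 F3=1; commitIndex=1
Op 4: F2 acks idx 1 -> match: F0=0 F1=0 F2=1 F3=1; commitIndex=1
Op 5: F3 acks idx 1 -> match: F0=0 F1=0 F2=1 F3=1; commitIndex=1
Op 6: append 1 -> log_len=3
Op 7: F3 acks idx 2 -> match: F0=0 F1=0 F2=1 F3=2; commitIndex=1
Op 8: F0 acks idx 2 -> match: F0=2 F1=0 F2=1 F3=2; commitIndex=2
Op 9: F2 acks idx 2 -> match: F0=2 F1=0 F2=2 F3=2; commitIndex=2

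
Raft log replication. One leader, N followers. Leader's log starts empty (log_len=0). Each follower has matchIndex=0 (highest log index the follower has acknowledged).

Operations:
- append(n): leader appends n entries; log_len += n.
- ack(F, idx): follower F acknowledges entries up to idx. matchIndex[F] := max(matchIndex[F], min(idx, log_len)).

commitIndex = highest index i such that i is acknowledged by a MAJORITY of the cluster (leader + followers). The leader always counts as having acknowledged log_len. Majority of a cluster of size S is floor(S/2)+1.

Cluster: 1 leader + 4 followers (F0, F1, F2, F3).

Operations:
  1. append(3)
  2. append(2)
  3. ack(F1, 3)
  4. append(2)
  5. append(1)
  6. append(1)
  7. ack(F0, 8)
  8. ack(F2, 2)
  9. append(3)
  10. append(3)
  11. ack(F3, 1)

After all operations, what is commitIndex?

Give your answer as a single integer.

Answer: 3

Derivation:
Op 1: append 3 -> log_len=3
Op 2: append 2 -> log_len=5
Op 3: F1 acks idx 3 -> match: F0=0 F1=3 F2=0 F3=0; commitIndex=0
Op 4: append 2 -> log_len=7
Op 5: append 1 -> log_len=8
Op 6: append 1 -> log_len=9
Op 7: F0 acks idx 8 -> match: F0=8 F1=3 F2=0 F3=0; commitIndex=3
Op 8: F2 acks idx 2 -> match: F0=8 F1=3 F2=2 F3=0; commitIndex=3
Op 9: append 3 -> log_len=12
Op 10: append 3 -> log_len=15
Op 11: F3 acks idx 1 -> match: F0=8 F1=3 F2=2 F3=1; commitIndex=3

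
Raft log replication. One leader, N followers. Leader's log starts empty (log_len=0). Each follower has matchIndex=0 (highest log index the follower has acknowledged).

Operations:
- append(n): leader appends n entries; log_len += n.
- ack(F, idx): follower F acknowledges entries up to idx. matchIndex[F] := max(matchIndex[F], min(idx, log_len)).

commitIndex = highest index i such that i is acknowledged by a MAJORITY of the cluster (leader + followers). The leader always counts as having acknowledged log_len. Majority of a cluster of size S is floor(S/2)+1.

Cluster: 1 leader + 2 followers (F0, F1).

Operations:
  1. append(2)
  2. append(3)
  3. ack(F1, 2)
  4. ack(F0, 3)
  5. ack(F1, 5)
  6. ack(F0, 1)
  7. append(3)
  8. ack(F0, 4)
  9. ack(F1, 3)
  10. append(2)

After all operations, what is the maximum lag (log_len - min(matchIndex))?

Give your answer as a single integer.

Answer: 6

Derivation:
Op 1: append 2 -> log_len=2
Op 2: append 3 -> log_len=5
Op 3: F1 acks idx 2 -> match: F0=0 F1=2; commitIndex=2
Op 4: F0 acks idx 3 -> match: F0=3 F1=2; commitIndex=3
Op 5: F1 acks idx 5 -> match: F0=3 F1=5; commitIndex=5
Op 6: F0 acks idx 1 -> match: F0=3 F1=5; commitIndex=5
Op 7: append 3 -> log_len=8
Op 8: F0 acks idx 4 -> match: F0=4 F1=5; commitIndex=5
Op 9: F1 acks idx 3 -> match: F0=4 F1=5; commitIndex=5
Op 10: append 2 -> log_len=10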